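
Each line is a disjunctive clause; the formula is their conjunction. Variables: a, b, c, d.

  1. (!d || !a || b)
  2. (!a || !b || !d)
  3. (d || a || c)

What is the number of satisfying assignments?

10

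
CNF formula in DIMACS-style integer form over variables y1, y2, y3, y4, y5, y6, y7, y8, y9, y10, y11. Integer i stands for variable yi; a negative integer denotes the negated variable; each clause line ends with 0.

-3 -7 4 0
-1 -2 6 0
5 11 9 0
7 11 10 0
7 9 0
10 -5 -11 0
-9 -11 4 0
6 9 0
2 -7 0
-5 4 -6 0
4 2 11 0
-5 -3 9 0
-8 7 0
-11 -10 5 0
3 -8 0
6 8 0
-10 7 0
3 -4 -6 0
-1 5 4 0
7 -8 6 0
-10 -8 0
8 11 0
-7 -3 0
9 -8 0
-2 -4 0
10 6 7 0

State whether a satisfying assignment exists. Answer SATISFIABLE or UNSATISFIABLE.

Pure literal: y1 appears only negated; assign y1 = False.
Set y2 = True and propagate.
  then y4 is forced to False.
For the remaining variables, y3 = False, y5 = False, y6 = True, y7 = True, y8 = False, y9 = False, y10 = False, y11 = True works.
So y1=0  y2=1  y3=0  y4=0  y5=0  y6=1  y7=1  y8=0  y9=0  y10=0  y11=1 is a satisfying assignment.

SATISFIABLE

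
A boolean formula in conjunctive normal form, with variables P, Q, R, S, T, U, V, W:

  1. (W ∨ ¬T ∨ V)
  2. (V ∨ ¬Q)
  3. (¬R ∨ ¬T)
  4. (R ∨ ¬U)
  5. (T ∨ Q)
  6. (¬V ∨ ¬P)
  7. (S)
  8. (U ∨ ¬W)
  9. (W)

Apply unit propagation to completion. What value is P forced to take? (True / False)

False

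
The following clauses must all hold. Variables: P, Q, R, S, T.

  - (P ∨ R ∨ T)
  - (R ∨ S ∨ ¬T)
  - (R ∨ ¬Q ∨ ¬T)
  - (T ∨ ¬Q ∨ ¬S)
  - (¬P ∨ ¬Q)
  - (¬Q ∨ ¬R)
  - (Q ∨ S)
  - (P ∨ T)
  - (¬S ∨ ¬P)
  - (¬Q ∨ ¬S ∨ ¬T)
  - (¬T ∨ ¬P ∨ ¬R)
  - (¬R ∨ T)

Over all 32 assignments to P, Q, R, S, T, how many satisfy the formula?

2

The models are:
  P=F Q=F R=F S=T T=T
  P=F Q=F R=T S=T T=T
That's 2 in total.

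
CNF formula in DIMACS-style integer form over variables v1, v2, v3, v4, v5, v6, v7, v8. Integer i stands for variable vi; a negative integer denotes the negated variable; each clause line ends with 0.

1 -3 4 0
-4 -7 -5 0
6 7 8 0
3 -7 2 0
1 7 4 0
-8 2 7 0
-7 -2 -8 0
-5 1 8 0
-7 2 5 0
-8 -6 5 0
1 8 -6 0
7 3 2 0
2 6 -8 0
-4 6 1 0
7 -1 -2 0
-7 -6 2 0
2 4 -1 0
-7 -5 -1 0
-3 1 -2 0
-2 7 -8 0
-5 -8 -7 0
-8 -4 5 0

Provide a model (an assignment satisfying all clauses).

v1 = T, v2 = T, v3 = F, v4 = F, v5 = F, v6 = F, v7 = T, v8 = F

Check each clause:
  1. (~v3 | v1 | v4) — v1 is true.
  2. (~v4 | ~v7 | ~v5) — ~v5 is true.
  3. (v8 | v7 | v6) — v7 is true.
  4. (v2 | v3 | ~v7) — v2 is true.
  5. (v1 | v7 | v4) — v1 is true.
  6. (~v8 | v7 | v2) — ~v8 is true.
  7. (~v7 | ~v2 | ~v8) — ~v8 is true.
  8. (v8 | v1 | ~v5) — v1 is true.
  9. (v2 | ~v7 | v5) — v2 is true.
  10. (v5 | ~v8 | ~v6) — ~v8 is true.
  11. (v8 | ~v6 | v1) — v1 is true.
  12. (v7 | v2 | v3) — v2 is true.
  13. (v6 | v2 | ~v8) — ~v8 is true.
  14. (v1 | ~v4 | v6) — v1 is true.
  15. (v7 | ~v2 | ~v1) — v7 is true.
  16. (v2 | ~v7 | ~v6) — v2 is true.
  17. (v2 | ~v1 | v4) — v2 is true.
  18. (~v5 | ~v1 | ~v7) — ~v5 is true.
  19. (~v3 | v1 | ~v2) — v1 is true.
  20. (~v2 | v7 | ~v8) — ~v8 is true.
  21. (~v7 | ~v5 | ~v8) — ~v8 is true.
  22. (~v4 | ~v8 | v5) — ~v8 is true.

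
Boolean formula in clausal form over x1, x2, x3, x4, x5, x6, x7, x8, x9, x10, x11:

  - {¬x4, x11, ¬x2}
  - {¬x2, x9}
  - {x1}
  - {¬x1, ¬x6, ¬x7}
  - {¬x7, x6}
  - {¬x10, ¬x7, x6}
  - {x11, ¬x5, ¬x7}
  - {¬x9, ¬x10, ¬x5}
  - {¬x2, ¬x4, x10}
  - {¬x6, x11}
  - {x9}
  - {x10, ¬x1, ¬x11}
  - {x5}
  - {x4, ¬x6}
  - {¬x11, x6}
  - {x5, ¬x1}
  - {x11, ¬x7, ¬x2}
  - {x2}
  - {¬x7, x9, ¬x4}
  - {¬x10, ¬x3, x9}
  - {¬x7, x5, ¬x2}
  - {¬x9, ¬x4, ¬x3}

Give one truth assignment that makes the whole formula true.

x1=True, x2=True, x3=False, x4=False, x5=True, x6=False, x7=False, x8=True, x9=True, x10=False, x11=False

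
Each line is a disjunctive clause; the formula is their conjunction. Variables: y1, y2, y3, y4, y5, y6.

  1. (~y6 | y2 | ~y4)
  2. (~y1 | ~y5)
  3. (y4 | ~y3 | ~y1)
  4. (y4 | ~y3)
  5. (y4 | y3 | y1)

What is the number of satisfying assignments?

22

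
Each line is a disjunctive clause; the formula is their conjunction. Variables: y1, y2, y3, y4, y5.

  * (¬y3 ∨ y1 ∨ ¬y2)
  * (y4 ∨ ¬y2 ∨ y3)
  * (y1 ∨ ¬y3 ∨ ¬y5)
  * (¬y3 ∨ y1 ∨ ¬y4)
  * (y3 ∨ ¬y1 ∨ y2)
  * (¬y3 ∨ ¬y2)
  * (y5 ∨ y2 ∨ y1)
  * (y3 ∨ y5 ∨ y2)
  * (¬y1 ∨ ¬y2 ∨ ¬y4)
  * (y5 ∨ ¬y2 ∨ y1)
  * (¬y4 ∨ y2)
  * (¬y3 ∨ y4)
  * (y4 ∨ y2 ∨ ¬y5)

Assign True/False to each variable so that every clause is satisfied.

Set y1 = False and propagate.
Branch on y2: take y2 = True.
  then y3 is forced to False.
  then y4 is forced to True.
  then y5 is forced to True.
Every clause has at least one true literal under this assignment.

y1=0, y2=1, y3=0, y4=1, y5=1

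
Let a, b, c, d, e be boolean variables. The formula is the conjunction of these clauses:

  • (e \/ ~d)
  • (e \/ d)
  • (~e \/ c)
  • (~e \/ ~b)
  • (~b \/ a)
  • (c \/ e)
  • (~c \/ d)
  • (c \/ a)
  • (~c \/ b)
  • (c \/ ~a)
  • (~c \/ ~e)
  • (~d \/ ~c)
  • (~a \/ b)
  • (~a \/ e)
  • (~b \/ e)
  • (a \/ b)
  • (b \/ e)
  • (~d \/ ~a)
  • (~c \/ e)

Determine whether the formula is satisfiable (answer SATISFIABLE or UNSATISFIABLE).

e = True:
  propagation gives c=True; an empty clause results — contradiction.
e = False:
  propagation gives d=False; an empty clause results — contradiction.
Every branch closes, so no satisfying assignment exists.

UNSATISFIABLE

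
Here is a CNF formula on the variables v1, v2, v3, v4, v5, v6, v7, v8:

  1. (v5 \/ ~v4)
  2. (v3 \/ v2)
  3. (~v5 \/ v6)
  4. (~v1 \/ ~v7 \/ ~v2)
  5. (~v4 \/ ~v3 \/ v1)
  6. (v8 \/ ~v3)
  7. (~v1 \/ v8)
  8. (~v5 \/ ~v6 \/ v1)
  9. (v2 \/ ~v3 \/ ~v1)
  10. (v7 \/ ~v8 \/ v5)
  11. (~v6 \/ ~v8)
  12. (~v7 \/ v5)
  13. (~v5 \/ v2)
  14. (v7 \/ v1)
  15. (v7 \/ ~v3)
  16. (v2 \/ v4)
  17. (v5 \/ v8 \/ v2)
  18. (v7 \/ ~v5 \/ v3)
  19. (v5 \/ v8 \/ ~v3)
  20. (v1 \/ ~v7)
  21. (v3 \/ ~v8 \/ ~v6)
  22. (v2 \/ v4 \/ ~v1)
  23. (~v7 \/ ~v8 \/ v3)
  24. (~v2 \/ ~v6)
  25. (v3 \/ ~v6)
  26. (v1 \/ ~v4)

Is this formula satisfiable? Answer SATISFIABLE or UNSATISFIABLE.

v3 = True:
  propagation gives v8=True, v6=False, v5=False, v4=False; an empty clause results — contradiction.
v3 = False:
  propagation gives v2=True, v6=False, v5=False, v4=False; an empty clause results — contradiction.
Every branch closes, so no satisfying assignment exists.

UNSATISFIABLE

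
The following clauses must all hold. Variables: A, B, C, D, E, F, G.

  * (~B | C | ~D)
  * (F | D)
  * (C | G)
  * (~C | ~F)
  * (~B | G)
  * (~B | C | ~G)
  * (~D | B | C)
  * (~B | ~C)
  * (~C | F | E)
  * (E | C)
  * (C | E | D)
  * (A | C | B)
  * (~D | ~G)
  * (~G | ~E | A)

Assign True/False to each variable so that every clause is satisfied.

A=True, B=False, C=True, D=True, E=True, F=False, G=False

Check each clause:
  1. (C | ~D | ~B) — C is true.
  2. (F | D) — D is true.
  3. (G | C) — C is true.
  4. (~F | ~C) — ~F is true.
  5. (~B | G) — ~B is true.
  6. (~B | C | ~G) — ~G is true.
  7. (B | ~D | C) — C is true.
  8. (~C | ~B) — ~B is true.
  9. (F | ~C | E) — E is true.
  10. (C | E) — C is true.
  11. (C | D | E) — C is true.
  12. (B | C | A) — A is true.
  13. (~D | ~G) — ~G is true.
  14. (A | ~G | ~E) — A is true.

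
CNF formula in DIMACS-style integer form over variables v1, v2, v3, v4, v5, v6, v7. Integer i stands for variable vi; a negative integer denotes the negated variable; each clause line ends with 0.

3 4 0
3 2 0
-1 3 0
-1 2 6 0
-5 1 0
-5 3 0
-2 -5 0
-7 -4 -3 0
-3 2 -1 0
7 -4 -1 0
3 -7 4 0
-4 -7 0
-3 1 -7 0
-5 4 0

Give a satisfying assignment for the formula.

v1=T, v2=T, v3=T, v4=F, v5=F, v6=T, v7=T

Check each clause:
  1. (v3 ∨ v4) — v3 is true.
  2. (v3 ∨ v2) — v2 is true.
  3. (¬v1 ∨ v3) — v3 is true.
  4. (v6 ∨ v2 ∨ ¬v1) — v2 is true.
  5. (v1 ∨ ¬v5) — v1 is true.
  6. (v3 ∨ ¬v5) — v3 is true.
  7. (¬v5 ∨ ¬v2) — ¬v5 is true.
  8. (¬v3 ∨ ¬v7 ∨ ¬v4) — ¬v4 is true.
  9. (¬v3 ∨ v2 ∨ ¬v1) — v2 is true.
  10. (¬v1 ∨ ¬v4 ∨ v7) — ¬v4 is true.
  11. (v3 ∨ ¬v7 ∨ v4) — v3 is true.
  12. (¬v7 ∨ ¬v4) — ¬v4 is true.
  13. (¬v7 ∨ ¬v3 ∨ v1) — v1 is true.
  14. (v4 ∨ ¬v5) — ¬v5 is true.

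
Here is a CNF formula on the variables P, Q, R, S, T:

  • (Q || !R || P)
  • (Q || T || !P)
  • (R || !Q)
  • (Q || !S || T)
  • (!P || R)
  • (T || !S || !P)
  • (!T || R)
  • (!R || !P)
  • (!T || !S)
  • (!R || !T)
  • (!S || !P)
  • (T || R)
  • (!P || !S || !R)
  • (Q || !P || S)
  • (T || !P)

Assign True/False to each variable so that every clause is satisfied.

P=0  Q=1  R=1  S=0  T=0

Branch on P: take P = False.
Branch on Q: take Q = True.
  then R is forced to True.
  then T is forced to False.
S is now unconstrained; take S = False.
Every clause has at least one true literal under this assignment.
Check each clause:
  1. (Q || !R || P) — Q is true.
  2. (T || !P || Q) — Q is true.
  3. (!Q || R) — R is true.
  4. (T || !S || Q) — Q is true.
  5. (!P || R) — R is true.
  6. (!P || T || !S) — !S is true.
  7. (R || !T) — R is true.
  8. (!P || !R) — !P is true.
  9. (!S || !T) — !T is true.
  10. (!R || !T) — !T is true.
  11. (!P || !S) — !S is true.
  12. (T || R) — R is true.
  13. (!R || !P || !S) — !S is true.
  14. (!P || Q || S) — Q is true.
  15. (T || !P) — !P is true.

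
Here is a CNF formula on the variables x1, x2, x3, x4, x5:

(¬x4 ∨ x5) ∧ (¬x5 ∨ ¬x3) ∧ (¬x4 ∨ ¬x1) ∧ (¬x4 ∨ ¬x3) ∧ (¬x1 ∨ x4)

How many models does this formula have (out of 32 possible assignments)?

8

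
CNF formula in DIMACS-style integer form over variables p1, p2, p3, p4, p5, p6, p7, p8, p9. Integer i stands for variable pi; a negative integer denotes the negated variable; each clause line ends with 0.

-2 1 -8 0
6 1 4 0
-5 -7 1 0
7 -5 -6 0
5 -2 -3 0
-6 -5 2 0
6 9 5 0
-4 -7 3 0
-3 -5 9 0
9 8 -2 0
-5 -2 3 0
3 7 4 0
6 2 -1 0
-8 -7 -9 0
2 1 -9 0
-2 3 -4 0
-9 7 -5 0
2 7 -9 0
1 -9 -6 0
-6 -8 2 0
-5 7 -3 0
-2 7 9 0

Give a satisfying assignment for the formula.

p1=True, p2=False, p3=True, p4=True, p5=False, p6=True, p7=True, p8=False, p9=False

Check each clause:
  1. (p1 ∨ ¬p2 ∨ ¬p8) — ¬p8 is true.
  2. (p4 ∨ p1 ∨ p6) — p1 is true.
  3. (¬p5 ∨ p1 ∨ ¬p7) — ¬p5 is true.
  4. (p7 ∨ ¬p6 ∨ ¬p5) — ¬p5 is true.
  5. (¬p3 ∨ ¬p2 ∨ p5) — ¬p2 is true.
  6. (¬p6 ∨ p2 ∨ ¬p5) — ¬p5 is true.
  7. (p6 ∨ p9 ∨ p5) — p6 is true.
  8. (¬p7 ∨ p3 ∨ ¬p4) — p3 is true.
  9. (¬p3 ∨ p9 ∨ ¬p5) — ¬p5 is true.
  10. (p9 ∨ p8 ∨ ¬p2) — ¬p2 is true.
  11. (p3 ∨ ¬p2 ∨ ¬p5) — p3 is true.
  12. (p3 ∨ p4 ∨ p7) — p3 is true.
  13. (p2 ∨ p6 ∨ ¬p1) — p6 is true.
  14. (¬p7 ∨ ¬p9 ∨ ¬p8) — ¬p8 is true.
  15. (¬p9 ∨ p1 ∨ p2) — p1 is true.
  16. (¬p4 ∨ p3 ∨ ¬p2) — p3 is true.
  17. (p7 ∨ ¬p9 ∨ ¬p5) — ¬p5 is true.
  18. (¬p9 ∨ p7 ∨ p2) — ¬p9 is true.
  19. (p1 ∨ ¬p9 ∨ ¬p6) — p1 is true.
  20. (¬p8 ∨ p2 ∨ ¬p6) — ¬p8 is true.
  21. (p7 ∨ ¬p5 ∨ ¬p3) — ¬p5 is true.
  22. (p9 ∨ ¬p2 ∨ p7) — ¬p2 is true.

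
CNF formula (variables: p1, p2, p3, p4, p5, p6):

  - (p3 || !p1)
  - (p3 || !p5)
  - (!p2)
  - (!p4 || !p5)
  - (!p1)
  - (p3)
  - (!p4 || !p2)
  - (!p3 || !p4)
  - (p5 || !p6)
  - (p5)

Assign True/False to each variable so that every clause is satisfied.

p1=F, p2=F, p3=T, p4=F, p5=T, p6=F

Check each clause:
  1. (!p1 || p3) — p3 is true.
  2. (p3 || !p5) — p3 is true.
  3. (!p2) — !p2 is true.
  4. (!p4 || !p5) — !p4 is true.
  5. (!p1) — !p1 is true.
  6. (p3) — p3 is true.
  7. (!p2 || !p4) — !p4 is true.
  8. (!p3 || !p4) — !p4 is true.
  9. (p5 || !p6) — !p6 is true.
  10. (p5) — p5 is true.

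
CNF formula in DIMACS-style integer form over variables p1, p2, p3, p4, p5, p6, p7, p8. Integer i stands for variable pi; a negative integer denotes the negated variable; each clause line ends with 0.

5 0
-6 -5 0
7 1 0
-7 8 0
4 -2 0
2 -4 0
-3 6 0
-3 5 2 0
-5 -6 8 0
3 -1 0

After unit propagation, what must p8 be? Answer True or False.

Unit clause (p5) sets p5 = True.
In (!p5 || !p6), !p5 is now false; !p6 must hold, so p6 = False.
In (p6 || !p3), p6 is now false; !p3 must hold, so p3 = False.
In (p3 || !p1), p3 is now false; !p1 must hold, so p1 = False.
From (p1 || p7) and p1 = False: p7 = True.
(!p7 || p8) with p7 = True leaves only p8, so p8 = True.

True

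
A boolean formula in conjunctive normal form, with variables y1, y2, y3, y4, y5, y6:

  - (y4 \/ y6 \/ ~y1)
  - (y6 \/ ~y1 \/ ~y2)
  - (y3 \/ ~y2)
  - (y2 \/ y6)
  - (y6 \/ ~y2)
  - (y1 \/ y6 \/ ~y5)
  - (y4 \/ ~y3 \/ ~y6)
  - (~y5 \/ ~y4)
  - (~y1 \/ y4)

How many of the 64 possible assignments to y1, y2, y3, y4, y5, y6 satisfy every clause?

The models are:
  y1=F y2=F y3=F y4=F y5=F y6=T
  y1=F y2=F y3=F y4=F y5=T y6=T
  y1=F y2=F y3=F y4=T y5=F y6=T
  y1=F y2=F y3=T y4=T y5=F y6=T
  y1=F y2=T y3=T y4=T y5=F y6=T
  y1=T y2=F y3=F y4=T y5=F y6=T
  y1=T y2=F y3=T y4=T y5=F y6=T
  y1=T y2=T y3=T y4=T y5=F y6=T
Count: 8.

8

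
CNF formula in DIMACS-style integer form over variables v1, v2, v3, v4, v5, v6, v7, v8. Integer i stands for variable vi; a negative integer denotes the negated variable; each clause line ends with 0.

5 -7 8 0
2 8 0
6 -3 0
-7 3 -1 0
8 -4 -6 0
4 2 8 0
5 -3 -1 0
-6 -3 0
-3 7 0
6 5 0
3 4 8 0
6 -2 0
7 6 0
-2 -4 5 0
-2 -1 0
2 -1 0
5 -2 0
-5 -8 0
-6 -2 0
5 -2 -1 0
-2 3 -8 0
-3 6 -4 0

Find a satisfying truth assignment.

v1=F, v2=F, v3=F, v4=F, v5=F, v6=T, v7=F, v8=T

Pure literal: v1 appears only negated; assign v1 = False.
Try v2 = False.
  then v8 is forced to True.
  then v5 is forced to False.
  then v6 is forced to True.
  then v3 is forced to False.
v4, v7 are now unconstrained; take v4 = False, v7 = False.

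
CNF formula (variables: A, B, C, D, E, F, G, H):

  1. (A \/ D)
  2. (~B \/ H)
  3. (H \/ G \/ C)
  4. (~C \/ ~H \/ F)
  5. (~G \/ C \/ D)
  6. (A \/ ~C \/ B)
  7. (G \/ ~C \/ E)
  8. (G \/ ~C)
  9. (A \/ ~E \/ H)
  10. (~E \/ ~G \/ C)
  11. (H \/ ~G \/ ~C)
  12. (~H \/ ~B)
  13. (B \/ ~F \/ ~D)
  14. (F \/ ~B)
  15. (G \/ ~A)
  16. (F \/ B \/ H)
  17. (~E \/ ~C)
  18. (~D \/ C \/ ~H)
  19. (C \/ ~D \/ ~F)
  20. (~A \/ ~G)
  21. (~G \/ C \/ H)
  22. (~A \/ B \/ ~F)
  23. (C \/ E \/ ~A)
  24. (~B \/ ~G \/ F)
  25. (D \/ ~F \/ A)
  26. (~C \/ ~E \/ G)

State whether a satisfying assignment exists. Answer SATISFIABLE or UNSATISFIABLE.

UNSATISFIABLE

C = True:
  propagation gives G=True, H=True, F=True, B=False; an empty clause results — contradiction.
C = False:
  A = True:
    propagation gives G=True; an empty clause results — contradiction.
  A = False:
    propagation gives D=True, H=False, B=False, G=True; an empty clause results — contradiction.
Every branch closes, so no satisfying assignment exists.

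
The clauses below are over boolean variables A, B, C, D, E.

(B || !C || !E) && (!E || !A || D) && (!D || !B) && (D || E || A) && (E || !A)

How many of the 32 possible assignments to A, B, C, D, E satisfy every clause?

Satisfying assignments:
  A=F B=F C=F D=F E=T
  A=F B=F C=F D=T E=F
  A=F B=F C=F D=T E=T
  A=F B=F C=T D=T E=F
  A=F B=T C=F D=F E=T
  A=F B=T C=T D=F E=T
  A=T B=F C=F D=T E=T
That's 7 in total.

7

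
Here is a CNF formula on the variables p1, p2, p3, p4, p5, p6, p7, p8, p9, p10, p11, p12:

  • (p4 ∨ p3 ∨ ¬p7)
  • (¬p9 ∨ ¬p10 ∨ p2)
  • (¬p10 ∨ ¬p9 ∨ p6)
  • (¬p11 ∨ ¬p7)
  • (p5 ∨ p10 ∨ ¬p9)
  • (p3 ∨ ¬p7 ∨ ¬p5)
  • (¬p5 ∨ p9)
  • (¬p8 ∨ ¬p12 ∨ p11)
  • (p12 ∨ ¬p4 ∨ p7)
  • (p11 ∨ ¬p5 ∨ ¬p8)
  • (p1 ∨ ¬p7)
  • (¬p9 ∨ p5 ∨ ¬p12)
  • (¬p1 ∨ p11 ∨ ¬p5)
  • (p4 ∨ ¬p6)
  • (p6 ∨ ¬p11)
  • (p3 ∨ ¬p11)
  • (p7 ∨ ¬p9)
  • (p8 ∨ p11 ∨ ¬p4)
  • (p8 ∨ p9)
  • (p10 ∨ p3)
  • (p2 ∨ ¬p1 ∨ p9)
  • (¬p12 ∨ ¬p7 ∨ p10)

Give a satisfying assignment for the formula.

p1=0, p2=0, p3=1, p4=0, p5=0, p6=0, p7=0, p8=1, p9=0, p10=1, p11=0, p12=0

Pure literal: p3 appears only positively; assign p3 = True.
Set p1 = False and propagate.
  then p7 is forced to False.
  then p9 is forced to False.
  then p5 is forced to False.
  then p8 is forced to True.
The remaining clauses are satisfied by p2 = False, p4 = False, p6 = False, p10 = True, p11 = False, p12 = False.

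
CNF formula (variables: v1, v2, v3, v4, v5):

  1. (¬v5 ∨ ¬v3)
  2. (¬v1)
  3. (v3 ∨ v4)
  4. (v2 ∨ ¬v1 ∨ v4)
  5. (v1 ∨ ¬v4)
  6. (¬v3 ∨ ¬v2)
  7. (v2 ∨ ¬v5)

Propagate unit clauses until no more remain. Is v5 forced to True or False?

False

Unit clause (¬v1) sets v1 = False.
From (¬v4 ∨ v1) and v1 = False: v4 = False.
(v3 ∨ v4) with v4 = False leaves only v3, so v3 = True.
(¬v5 ∨ ¬v3): since v3 = True, the clause reduces to (¬v5). v5 = False.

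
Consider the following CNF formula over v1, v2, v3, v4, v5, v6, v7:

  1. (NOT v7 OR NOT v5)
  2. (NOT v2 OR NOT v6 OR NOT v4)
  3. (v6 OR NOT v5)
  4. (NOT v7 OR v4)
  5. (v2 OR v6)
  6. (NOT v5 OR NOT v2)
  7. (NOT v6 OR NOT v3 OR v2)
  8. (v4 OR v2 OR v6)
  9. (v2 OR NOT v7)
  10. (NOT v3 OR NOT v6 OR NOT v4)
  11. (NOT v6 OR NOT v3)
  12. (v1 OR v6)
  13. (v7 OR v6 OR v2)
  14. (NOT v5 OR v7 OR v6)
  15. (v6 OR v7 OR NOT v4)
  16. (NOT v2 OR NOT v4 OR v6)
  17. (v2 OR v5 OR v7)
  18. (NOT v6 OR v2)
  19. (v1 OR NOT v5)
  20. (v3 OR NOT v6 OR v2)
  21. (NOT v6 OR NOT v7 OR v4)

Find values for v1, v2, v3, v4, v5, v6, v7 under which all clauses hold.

Pure literal: v1 appears only positively; assign v1 = True.
Branch on v2: take v2 = True.
  then v5 is forced to False.
The remaining clauses are satisfied by v3 = False, v4 = False, v6 = True, v7 = False.
Every clause has at least one true literal under this assignment.

v1 = T  v2 = T  v3 = F  v4 = F  v5 = F  v6 = T  v7 = F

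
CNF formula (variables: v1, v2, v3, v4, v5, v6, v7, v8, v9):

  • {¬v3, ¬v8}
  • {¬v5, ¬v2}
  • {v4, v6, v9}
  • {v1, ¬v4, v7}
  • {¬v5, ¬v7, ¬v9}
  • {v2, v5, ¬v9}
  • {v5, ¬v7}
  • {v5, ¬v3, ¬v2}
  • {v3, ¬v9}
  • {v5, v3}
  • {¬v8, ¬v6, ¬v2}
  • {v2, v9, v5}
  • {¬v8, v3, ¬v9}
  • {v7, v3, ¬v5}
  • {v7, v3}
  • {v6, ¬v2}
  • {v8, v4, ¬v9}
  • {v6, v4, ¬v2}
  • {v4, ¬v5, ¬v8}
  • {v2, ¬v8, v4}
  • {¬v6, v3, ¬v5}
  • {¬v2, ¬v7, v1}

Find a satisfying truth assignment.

v1=T, v2=F, v3=F, v4=T, v5=T, v6=F, v7=T, v8=F, v9=F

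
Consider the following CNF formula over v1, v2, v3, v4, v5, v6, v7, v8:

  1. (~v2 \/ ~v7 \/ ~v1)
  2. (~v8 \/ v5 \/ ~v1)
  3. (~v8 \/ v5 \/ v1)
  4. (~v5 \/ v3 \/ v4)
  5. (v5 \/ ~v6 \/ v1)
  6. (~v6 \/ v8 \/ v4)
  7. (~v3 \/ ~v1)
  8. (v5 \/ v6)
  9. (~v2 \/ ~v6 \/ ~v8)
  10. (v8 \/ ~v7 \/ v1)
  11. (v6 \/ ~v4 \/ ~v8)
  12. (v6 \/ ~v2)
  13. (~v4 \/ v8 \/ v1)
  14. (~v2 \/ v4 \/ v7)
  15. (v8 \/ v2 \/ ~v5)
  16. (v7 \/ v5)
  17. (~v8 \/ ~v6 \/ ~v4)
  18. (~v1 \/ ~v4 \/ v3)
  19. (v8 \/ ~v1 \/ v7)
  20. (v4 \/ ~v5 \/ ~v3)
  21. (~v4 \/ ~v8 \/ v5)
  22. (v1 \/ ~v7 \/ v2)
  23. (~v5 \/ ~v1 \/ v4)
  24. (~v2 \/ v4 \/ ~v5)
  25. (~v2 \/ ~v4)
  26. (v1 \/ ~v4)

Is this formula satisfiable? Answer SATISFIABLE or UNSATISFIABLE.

UNSATISFIABLE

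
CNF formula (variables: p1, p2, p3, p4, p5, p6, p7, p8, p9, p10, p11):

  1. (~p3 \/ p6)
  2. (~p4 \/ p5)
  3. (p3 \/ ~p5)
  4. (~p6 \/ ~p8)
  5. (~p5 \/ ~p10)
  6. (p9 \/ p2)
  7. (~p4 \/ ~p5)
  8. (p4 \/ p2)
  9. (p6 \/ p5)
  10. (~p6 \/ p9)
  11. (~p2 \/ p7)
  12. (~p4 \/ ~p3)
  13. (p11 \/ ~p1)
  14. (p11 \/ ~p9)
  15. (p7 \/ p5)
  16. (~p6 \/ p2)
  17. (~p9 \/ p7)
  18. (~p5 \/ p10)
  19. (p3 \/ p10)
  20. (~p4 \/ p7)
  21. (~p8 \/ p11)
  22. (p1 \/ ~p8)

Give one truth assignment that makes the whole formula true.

p1 = 1, p2 = 1, p3 = 1, p4 = 0, p5 = 0, p6 = 1, p7 = 1, p8 = 0, p9 = 1, p10 = 0, p11 = 1

p7 occurs only positively in the remaining clauses — set p7 = True.
Pure literal: p8 appears only negated; assign p8 = False.
Try p1 = True.
  then p11 is forced to True.
Branch on p2: take p2 = True.
Branch on p3: take p3 = True.
  then p6 is forced to True.
  then p9 is forced to True.
  then p4 is forced to False.
The remaining clauses are satisfied by p5 = False, p10 = False.
Every clause has at least one true literal under this assignment.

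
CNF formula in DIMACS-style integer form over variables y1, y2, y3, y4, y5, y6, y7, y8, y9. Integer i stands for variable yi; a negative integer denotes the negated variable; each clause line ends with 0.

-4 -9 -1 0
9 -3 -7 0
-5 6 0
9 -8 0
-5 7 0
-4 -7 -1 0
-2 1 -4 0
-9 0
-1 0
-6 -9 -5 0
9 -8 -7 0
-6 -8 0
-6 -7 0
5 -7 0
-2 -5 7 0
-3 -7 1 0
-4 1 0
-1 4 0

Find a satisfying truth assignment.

y1=F, y2=T, y3=T, y4=F, y5=F, y6=F, y7=F, y8=F, y9=F

Check each clause:
  1. (!y9 || !y4 || !y1) — !y4 is true.
  2. (!y7 || y9 || !y3) — !y7 is true.
  3. (!y5 || y6) — !y5 is true.
  4. (y9 || !y8) — !y8 is true.
  5. (!y5 || y7) — !y5 is true.
  6. (!y7 || !y4 || !y1) — !y7 is true.
  7. (!y4 || y1 || !y2) — !y4 is true.
  8. (!y9) — !y9 is true.
  9. (!y1) — !y1 is true.
  10. (!y5 || !y6 || !y9) — !y6 is true.
  11. (!y8 || !y7 || y9) — !y8 is true.
  12. (!y8 || !y6) — !y8 is true.
  13. (!y6 || !y7) — !y7 is true.
  14. (y5 || !y7) — !y7 is true.
  15. (!y5 || !y2 || y7) — !y5 is true.
  16. (!y7 || !y3 || y1) — !y7 is true.
  17. (!y4 || y1) — !y4 is true.
  18. (!y1 || y4) — !y1 is true.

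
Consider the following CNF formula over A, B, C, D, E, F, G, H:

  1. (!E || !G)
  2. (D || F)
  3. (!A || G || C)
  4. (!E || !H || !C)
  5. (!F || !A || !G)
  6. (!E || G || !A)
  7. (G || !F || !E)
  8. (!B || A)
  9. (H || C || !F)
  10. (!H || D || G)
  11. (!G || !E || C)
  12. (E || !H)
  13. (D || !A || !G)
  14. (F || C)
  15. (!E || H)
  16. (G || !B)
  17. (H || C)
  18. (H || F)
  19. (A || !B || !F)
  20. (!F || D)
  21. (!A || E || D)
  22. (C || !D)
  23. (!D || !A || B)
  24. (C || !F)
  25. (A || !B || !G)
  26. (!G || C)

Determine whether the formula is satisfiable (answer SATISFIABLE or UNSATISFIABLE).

SATISFIABLE

Try A = False.
  then B is forced to False.
Branch on C: take C = True.
The remaining clauses are satisfied by D = True, E = False, F = True, G = False, H = False.
Every clause has at least one true literal under this assignment.
So A=0, B=0, C=1, D=1, E=0, F=1, G=0, H=0 is a satisfying assignment.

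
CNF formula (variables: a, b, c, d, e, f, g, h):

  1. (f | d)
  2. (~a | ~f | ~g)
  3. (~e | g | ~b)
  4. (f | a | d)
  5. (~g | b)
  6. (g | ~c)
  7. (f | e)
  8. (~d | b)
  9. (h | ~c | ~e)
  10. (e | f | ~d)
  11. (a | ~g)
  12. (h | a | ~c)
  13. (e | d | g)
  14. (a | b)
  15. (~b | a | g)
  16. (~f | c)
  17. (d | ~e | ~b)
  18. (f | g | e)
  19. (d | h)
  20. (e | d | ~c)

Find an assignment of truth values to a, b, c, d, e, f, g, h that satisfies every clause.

a = True, b = True, c = False, d = True, e = True, f = False, g = True, h = True

Check each clause:
  1. (d | f) — d is true.
  2. (~f | ~g | ~a) — ~f is true.
  3. (g | ~e | ~b) — g is true.
  4. (a | f | d) — a is true.
  5. (b | ~g) — b is true.
  6. (g | ~c) — ~c is true.
  7. (f | e) — e is true.
  8. (b | ~d) — b is true.
  9. (h | ~e | ~c) — h is true.
  10. (f | ~d | e) — e is true.
  11. (a | ~g) — a is true.
  12. (a | ~c | h) — h is true.
  13. (e | g | d) — d is true.
  14. (a | b) — a is true.
  15. (~b | a | g) — a is true.
  16. (c | ~f) — ~f is true.
  17. (~e | ~b | d) — d is true.
  18. (e | f | g) — e is true.
  19. (d | h) — h is true.
  20. (e | ~c | d) — e is true.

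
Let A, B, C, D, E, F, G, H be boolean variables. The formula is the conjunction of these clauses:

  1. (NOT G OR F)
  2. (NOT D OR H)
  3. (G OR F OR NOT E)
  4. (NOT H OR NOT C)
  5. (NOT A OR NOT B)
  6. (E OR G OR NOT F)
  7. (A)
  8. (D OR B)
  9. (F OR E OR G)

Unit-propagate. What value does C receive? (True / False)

Unit clause (A) sets A = True.
In (NOT B OR NOT A), NOT A is now false; NOT B must hold, so B = False.
From (D OR B) and B = False: D = True.
(H OR NOT D): since D = True, the clause reduces to (H). H = True.
(NOT H OR NOT C): since H = True, the clause reduces to (NOT C). C = False.

False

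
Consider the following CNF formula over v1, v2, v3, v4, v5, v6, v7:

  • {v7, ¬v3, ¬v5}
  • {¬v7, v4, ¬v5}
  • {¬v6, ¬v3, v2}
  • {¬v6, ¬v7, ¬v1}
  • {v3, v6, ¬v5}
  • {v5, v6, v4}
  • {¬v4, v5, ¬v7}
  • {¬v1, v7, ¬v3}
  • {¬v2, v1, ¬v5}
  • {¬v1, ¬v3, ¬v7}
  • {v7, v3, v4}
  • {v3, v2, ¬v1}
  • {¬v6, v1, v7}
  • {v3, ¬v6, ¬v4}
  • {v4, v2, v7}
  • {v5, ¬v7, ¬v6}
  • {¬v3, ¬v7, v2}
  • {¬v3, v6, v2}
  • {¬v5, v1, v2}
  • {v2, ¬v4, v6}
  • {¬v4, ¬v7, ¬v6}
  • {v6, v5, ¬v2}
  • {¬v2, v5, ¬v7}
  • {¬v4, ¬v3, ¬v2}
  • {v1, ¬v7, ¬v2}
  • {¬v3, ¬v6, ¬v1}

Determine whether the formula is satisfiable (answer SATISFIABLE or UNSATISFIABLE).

v7 = True:
  v2 = True:
    propagation gives v5=True, v4=True, v1=True, v6=False; an empty clause results — contradiction.
  v2 = False:
    propagation gives v3=False, v1=False, v5=False, v4=False; an empty clause results — contradiction.
v7 = False:
  v3 = True:
    propagation gives v5=False, v1=False, v6=False, v4=True; an empty clause results — contradiction.
  v3 = False:
    propagation gives v4=True, v6=False, v5=False, v2=True; an empty clause results — contradiction.
Every branch closes, so no satisfying assignment exists.

UNSATISFIABLE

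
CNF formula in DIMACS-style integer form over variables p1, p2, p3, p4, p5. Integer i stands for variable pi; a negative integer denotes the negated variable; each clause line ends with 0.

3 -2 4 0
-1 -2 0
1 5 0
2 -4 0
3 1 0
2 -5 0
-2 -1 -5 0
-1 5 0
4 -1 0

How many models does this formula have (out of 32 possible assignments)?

2

Satisfying assignments:
  p1=0 p2=1 p3=1 p4=0 p5=1
  p1=0 p2=1 p3=1 p4=1 p5=1
That's 2 in total.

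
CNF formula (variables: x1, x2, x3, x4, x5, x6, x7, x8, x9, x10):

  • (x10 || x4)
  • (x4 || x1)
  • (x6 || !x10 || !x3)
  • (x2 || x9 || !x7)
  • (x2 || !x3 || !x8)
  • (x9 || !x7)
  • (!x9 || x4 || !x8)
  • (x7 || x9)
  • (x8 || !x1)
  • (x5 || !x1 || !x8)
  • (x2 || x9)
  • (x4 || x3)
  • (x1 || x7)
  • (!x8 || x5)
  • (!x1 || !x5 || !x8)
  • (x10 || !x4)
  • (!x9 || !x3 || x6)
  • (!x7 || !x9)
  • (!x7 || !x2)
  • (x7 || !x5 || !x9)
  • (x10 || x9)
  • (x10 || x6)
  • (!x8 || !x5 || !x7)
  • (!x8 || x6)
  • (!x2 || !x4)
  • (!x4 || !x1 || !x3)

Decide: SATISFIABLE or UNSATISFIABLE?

x9 = True:
  propagation gives x7=False, x1=True, x8=True, x4=True; an empty clause results — contradiction.
x9 = False:
  propagation gives x7=False; an empty clause results — contradiction.
Every branch closes, so no satisfying assignment exists.

UNSATISFIABLE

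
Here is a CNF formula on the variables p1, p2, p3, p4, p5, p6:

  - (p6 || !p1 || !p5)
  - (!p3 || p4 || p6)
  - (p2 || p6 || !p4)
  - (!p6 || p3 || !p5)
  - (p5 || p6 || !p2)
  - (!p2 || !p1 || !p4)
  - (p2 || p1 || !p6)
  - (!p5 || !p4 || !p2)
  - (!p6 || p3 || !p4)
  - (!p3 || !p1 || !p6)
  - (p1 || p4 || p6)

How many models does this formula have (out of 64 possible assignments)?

7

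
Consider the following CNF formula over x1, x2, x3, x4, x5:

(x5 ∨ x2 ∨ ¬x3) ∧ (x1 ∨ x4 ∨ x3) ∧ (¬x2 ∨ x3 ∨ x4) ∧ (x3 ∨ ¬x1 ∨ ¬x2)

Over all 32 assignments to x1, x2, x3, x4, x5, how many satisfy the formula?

Split on x3, then x2.
  x3=T, x2=T: x1, x4, x5 free → 2^3 = 8.
  x3=T, x2=F: remaining (x1,x4,x5) ∈ {(F,F,T); (F,T,T); (T,F,T); (T,T,T)} — 4.
  x3=F, x2=T: remaining (x1,x4,x5) ∈ {(F,T,F); (F,T,T)} — 2.
  x3=F, x2=F: x5 free; 3 ways for (x1,x4) × 2^1 = 6.
Total: 8 + 4 + 2 + 6 = 20.

20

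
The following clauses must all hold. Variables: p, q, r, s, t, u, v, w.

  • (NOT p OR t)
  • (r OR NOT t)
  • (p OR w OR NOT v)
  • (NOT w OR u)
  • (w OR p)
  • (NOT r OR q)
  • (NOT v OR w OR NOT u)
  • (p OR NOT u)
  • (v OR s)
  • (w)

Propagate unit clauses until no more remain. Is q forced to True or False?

(w) stands alone — w = True.
(NOT w OR u): since w = True, the clause reduces to (u). u = True.
(p OR NOT u) with u = True leaves only p, so p = True.
(t OR NOT p): since p = True, the clause reduces to (t). t = True.
In (NOT t OR r), NOT t is now false; r must hold, so r = True.
(q OR NOT r) with r = True leaves only q, so q = True.

True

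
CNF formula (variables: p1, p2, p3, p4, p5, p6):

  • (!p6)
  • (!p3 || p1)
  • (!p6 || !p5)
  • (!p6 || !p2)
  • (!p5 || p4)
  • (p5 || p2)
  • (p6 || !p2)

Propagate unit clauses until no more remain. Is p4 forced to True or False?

True

Unit clause (!p6) sets p6 = False.
From (p6 || !p2) and p6 = False: p2 = False.
In (p2 || p5), p2 is now false; p5 must hold, so p5 = True.
(p4 || !p5) with p5 = True leaves only p4, so p4 = True.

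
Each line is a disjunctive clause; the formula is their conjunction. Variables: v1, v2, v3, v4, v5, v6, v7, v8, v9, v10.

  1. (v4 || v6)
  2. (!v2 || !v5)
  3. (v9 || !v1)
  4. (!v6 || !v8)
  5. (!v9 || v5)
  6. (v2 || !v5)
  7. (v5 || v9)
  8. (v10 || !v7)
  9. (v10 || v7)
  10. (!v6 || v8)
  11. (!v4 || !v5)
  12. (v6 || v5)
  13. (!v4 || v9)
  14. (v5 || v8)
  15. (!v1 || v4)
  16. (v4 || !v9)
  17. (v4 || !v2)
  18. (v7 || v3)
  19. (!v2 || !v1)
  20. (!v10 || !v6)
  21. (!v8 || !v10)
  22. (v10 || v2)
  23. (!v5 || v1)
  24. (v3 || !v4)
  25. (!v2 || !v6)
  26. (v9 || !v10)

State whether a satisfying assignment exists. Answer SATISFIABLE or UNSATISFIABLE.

UNSATISFIABLE

v5 = True:
  propagation gives v2=False; an empty clause results — contradiction.
v5 = False:
  propagation gives v9=False; an empty clause results — contradiction.
Every branch closes, so no satisfying assignment exists.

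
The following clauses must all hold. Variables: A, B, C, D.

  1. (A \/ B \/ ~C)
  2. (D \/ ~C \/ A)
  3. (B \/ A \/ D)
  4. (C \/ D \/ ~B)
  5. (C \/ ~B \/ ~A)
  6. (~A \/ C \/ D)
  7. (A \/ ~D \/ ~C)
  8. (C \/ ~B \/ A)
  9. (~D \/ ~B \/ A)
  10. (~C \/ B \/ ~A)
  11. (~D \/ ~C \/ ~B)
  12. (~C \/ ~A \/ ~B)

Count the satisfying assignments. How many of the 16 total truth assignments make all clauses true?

2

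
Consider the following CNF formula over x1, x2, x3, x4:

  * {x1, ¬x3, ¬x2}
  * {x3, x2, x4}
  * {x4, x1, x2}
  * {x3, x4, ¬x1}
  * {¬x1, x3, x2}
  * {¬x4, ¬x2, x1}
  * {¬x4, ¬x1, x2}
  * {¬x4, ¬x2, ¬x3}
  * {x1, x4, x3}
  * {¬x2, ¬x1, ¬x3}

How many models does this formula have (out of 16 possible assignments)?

The models are:
  x1=0 x2=0 x3=0 x4=1
  x1=0 x2=0 x3=1 x4=1
  x1=1 x2=0 x3=1 x4=0
  x1=1 x2=1 x3=0 x4=1
That's 4 in total.

4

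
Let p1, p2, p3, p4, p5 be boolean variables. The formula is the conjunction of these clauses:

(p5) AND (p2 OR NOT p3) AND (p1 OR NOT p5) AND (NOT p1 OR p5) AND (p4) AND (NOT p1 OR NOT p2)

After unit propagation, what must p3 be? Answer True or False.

False

Unit clause (p5) sets p5 = True.
From (p1 OR NOT p5) and p5 = True: p1 = True.
Unit clause (p4) sets p4 = True.
In (NOT p2 OR NOT p1), NOT p1 is now false; NOT p2 must hold, so p2 = False.
From (p2 OR NOT p3) and p2 = False: p3 = False.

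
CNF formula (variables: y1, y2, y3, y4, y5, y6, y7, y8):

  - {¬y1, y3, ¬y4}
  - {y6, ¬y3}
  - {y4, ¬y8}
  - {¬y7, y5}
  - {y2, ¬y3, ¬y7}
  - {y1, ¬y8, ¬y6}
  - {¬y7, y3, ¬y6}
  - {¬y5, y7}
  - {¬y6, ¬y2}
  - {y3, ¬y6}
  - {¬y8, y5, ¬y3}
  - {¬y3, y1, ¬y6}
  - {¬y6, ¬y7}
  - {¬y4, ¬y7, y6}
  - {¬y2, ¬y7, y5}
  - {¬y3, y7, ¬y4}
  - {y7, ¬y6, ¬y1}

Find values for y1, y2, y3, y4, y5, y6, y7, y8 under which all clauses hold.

y1 = F, y2 = T, y3 = F, y4 = T, y5 = F, y6 = F, y7 = F, y8 = T

Check each clause:
  1. {¬y4, ¬y1, y3} — ¬y1 is true.
  2. {¬y3, y6} — ¬y3 is true.
  3. {y4, ¬y8} — y4 is true.
  4. {y5, ¬y7} — ¬y7 is true.
  5. {y2, ¬y7, ¬y3} — ¬y7 is true.
  6. {y1, ¬y6, ¬y8} — ¬y6 is true.
  7. {¬y6, y3, ¬y7} — ¬y7 is true.
  8. {¬y5, y7} — ¬y5 is true.
  9. {¬y6, ¬y2} — ¬y6 is true.
  10. {¬y6, y3} — ¬y6 is true.
  11. {¬y8, y5, ¬y3} — ¬y3 is true.
  12. {¬y6, y1, ¬y3} — ¬y6 is true.
  13. {¬y7, ¬y6} — ¬y7 is true.
  14. {¬y7, y6, ¬y4} — ¬y7 is true.
  15. {y5, ¬y2, ¬y7} — ¬y7 is true.
  16. {¬y4, ¬y3, y7} — ¬y3 is true.
  17. {y7, ¬y1, ¬y6} — ¬y6 is true.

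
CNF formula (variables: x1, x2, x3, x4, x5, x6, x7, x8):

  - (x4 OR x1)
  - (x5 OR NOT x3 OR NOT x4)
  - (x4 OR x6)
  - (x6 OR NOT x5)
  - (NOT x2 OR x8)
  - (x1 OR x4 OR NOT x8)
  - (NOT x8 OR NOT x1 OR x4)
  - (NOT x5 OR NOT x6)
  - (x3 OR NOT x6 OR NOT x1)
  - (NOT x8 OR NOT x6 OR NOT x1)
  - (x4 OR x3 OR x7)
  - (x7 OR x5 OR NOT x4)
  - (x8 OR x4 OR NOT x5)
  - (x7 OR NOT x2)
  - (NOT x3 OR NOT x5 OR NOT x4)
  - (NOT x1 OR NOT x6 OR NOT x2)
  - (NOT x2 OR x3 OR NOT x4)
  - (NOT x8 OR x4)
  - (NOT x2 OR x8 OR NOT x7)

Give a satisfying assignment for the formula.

Pure literal: x2 appears only negated; assign x2 = False.
Try x1 = False.
  then x4 is forced to True.
Branch on x3: take x3 = False.
For the remaining variables, x5 = False, x6 = True, x7 = True, x8 = False works.

x1 = F, x2 = F, x3 = F, x4 = T, x5 = F, x6 = T, x7 = T, x8 = F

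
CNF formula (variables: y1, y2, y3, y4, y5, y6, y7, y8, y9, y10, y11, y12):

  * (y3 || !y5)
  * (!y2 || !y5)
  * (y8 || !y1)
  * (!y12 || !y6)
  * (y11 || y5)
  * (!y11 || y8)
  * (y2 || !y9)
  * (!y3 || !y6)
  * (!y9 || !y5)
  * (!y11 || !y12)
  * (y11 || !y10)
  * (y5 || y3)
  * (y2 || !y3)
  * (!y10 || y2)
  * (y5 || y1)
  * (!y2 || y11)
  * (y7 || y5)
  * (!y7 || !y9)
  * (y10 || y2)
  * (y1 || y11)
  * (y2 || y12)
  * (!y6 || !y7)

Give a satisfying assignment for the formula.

y1=T, y2=T, y3=T, y4=F, y5=F, y6=F, y7=T, y8=T, y9=F, y10=F, y11=T, y12=F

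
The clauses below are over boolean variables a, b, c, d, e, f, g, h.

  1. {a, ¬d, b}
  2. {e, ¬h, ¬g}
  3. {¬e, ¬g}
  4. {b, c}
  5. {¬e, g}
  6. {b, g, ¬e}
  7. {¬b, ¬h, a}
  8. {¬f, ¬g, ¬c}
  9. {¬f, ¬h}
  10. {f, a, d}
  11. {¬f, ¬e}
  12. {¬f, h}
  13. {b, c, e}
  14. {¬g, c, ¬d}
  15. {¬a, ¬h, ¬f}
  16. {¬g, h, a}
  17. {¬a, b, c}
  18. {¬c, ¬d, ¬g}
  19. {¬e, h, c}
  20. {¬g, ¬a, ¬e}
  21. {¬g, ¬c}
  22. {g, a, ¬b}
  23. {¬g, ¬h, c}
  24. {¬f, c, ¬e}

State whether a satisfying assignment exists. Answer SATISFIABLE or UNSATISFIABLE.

SATISFIABLE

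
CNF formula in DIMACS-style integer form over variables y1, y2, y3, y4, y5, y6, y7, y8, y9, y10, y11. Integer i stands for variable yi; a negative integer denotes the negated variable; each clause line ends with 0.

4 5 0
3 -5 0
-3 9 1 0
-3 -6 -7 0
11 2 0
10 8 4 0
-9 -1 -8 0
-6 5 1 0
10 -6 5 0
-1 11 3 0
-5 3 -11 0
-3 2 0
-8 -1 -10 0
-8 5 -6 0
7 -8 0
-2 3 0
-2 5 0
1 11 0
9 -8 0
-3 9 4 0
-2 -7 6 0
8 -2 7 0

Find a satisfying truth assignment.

y4 occurs only positively in the remaining clauses — set y4 = True.
Try y1 = True.
For the remaining variables, y2 = False, y3 = False, y5 = False, y6 = False, y7 = False, y8 = False, y9 = False, y10 = False, y11 = True works.
Check each clause:
  1. (y4 \/ y5) — y4 is true.
  2. (~y5 \/ y3) — ~y5 is true.
  3. (y1 \/ y9 \/ ~y3) — ~y3 is true.
  4. (~y3 \/ ~y7 \/ ~y6) — ~y7 is true.
  5. (y2 \/ y11) — y11 is true.
  6. (y10 \/ y4 \/ y8) — y4 is true.
  7. (~y1 \/ ~y9 \/ ~y8) — ~y8 is true.
  8. (~y6 \/ y1 \/ y5) — y1 is true.
  9. (~y6 \/ y5 \/ y10) — ~y6 is true.
  10. (~y1 \/ y3 \/ y11) — y11 is true.
  11. (~y5 \/ ~y11 \/ y3) — ~y5 is true.
  12. (~y3 \/ y2) — ~y3 is true.
  13. (~y8 \/ ~y1 \/ ~y10) — ~y8 is true.
  14. (~y6 \/ ~y8 \/ y5) — ~y8 is true.
  15. (y7 \/ ~y8) — ~y8 is true.
  16. (~y2 \/ y3) — ~y2 is true.
  17. (~y2 \/ y5) — ~y2 is true.
  18. (y1 \/ y11) — y1 is true.
  19. (~y8 \/ y9) — ~y8 is true.
  20. (~y3 \/ y9 \/ y4) — y4 is true.
  21. (y6 \/ ~y2 \/ ~y7) — ~y7 is true.
  22. (~y2 \/ y8 \/ y7) — ~y2 is true.

y1 = True  y2 = False  y3 = False  y4 = True  y5 = False  y6 = False  y7 = False  y8 = False  y9 = False  y10 = False  y11 = True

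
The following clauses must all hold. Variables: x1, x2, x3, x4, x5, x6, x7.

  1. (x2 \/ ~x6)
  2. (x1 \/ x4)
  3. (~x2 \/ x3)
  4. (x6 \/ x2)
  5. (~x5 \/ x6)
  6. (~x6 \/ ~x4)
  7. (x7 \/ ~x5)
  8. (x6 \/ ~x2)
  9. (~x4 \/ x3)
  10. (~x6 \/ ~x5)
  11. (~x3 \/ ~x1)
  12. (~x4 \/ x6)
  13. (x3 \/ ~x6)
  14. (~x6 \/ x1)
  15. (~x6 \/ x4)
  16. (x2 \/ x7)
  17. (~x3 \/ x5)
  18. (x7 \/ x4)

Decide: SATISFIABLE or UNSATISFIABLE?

UNSATISFIABLE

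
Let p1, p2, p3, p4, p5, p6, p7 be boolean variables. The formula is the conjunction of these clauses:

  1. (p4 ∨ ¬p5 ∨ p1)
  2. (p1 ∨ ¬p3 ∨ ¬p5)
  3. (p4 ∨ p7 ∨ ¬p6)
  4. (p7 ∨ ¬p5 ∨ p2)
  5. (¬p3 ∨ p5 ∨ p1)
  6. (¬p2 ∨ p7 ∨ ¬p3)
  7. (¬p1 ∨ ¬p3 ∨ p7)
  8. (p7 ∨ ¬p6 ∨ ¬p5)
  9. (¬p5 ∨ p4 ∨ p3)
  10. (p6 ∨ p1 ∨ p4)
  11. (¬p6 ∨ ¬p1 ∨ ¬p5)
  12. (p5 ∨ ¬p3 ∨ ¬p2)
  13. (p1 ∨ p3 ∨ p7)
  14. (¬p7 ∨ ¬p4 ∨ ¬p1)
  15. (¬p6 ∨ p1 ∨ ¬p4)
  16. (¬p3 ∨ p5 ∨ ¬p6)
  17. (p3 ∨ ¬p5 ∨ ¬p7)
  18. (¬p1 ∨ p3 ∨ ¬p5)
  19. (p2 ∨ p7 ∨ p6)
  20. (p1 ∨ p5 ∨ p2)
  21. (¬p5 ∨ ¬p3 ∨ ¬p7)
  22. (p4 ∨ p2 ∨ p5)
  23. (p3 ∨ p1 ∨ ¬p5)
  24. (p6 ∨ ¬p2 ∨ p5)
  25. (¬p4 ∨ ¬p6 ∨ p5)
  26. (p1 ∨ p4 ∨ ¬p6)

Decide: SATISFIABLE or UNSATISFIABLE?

SATISFIABLE

Try p1 = True.
Set p2 = True and propagate.
For the remaining variables, p3 = False, p4 = False, p5 = False, p6 = True, p7 = True works.
So p1=1, p2=1, p3=0, p4=0, p5=0, p6=1, p7=1 is a satisfying assignment.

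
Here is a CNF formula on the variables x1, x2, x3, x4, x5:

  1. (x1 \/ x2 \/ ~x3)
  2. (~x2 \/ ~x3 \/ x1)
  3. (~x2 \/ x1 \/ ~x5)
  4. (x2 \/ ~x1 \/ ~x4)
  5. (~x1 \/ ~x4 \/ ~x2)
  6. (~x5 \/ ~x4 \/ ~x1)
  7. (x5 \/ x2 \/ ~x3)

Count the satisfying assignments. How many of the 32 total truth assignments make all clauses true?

13

Split on x1, then x2.
  x1=1, x2=1: remaining (x3,x4,x5) ∈ {(0,0,0); (0,0,1); (1,0,0); (1,0,1)} — 4.
  x1=1, x2=0: remaining (x3,x4,x5) ∈ {(0,0,0); (0,0,1); (1,0,1)} — 3.
  x1=0, x2=1: remaining (x3,x4,x5) ∈ {(0,0,0); (0,1,0)} — 2.
  x1=0, x2=0: remaining (x3,x4,x5) ∈ {(0,0,0); (0,0,1); (0,1,0); (0,1,1)} — 4.
Total: 4 + 3 + 2 + 4 = 13.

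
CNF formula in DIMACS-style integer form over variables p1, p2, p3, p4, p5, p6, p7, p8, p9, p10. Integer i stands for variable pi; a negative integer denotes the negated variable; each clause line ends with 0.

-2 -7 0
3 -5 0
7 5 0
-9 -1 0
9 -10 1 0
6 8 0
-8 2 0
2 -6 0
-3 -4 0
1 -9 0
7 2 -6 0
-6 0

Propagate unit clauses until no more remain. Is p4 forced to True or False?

(¬p6) is a unit clause: p6 = False.
(p8 ∨ p6) with p6 = False leaves only p8, so p8 = True.
In (¬p8 ∨ p2), ¬p8 is now false; p2 must hold, so p2 = True.
In (¬p2 ∨ ¬p7), ¬p2 is now false; ¬p7 must hold, so p7 = False.
From (p7 ∨ p5) and p7 = False: p5 = True.
(p3 ∨ ¬p5): since p5 = True, the clause reduces to (p3). p3 = True.
From (¬p4 ∨ ¬p3) and p3 = True: p4 = False.

False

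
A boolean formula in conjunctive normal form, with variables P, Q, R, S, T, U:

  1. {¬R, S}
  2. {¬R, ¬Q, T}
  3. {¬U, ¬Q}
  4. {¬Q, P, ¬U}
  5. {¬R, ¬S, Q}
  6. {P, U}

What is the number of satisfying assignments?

Split on Q, then R.
  Q=T, R=T: remaining (P,S,T,U) ∈ {(T,T,T,F)} — 1.
  Q=T, R=F: remaining (P,S,T,U) ∈ {(T,F,F,F); (T,F,T,F); (T,T,F,F); (T,T,T,F)} — 4.
  Q=F, R=T: a clause becomes empty — 0.
  Q=F, R=F: S, T free; 3 ways for (P,U) × 2^2 = 12.
Total: 1 + 4 + 0 + 12 = 17.

17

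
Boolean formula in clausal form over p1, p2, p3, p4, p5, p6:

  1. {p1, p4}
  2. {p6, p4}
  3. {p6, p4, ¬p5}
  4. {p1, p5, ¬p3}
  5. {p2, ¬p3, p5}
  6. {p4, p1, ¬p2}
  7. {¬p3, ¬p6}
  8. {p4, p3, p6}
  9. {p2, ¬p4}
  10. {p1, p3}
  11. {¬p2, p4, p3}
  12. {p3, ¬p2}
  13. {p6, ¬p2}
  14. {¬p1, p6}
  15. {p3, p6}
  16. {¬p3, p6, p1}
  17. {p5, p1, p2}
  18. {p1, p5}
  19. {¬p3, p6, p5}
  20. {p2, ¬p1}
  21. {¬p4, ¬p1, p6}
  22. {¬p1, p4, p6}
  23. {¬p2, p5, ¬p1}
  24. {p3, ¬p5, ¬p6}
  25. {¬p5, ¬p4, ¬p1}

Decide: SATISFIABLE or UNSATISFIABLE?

UNSATISFIABLE

p1 = True:
  propagation gives p6=True, p3=False, p2=False; an empty clause results — contradiction.
p1 = False:
  propagation gives p4=True, p2=True, p3=True, p5=True; an empty clause results — contradiction.
Every branch closes, so no satisfying assignment exists.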